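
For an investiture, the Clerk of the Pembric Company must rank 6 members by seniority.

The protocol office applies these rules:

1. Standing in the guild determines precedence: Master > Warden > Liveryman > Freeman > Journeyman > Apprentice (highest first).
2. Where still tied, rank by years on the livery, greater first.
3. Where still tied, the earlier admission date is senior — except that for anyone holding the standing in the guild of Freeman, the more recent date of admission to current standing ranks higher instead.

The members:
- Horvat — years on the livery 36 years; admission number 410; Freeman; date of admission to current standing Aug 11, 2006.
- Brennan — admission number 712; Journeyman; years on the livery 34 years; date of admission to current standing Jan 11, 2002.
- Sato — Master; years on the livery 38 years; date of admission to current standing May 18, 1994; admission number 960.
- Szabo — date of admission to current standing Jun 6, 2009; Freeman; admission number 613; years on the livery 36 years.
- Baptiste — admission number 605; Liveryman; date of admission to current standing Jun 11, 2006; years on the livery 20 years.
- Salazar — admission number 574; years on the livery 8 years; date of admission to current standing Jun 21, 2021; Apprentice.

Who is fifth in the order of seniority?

Brennan

By standing in the guild: Sato (Master); then Baptiste (Liveryman); then Szabo and Horvat (Freeman); then Brennan (Journeyman); then Salazar (Apprentice).
Szabo and Horvat both have years on the livery 36 years, so the next rule applies.
Among Szabo and Horvat, by date of admission to current standing (later first) (reversed rule for this group): Szabo (Jun 6, 2009) before Horvat (Aug 11, 2006).
Order: Sato, Baptiste, Szabo, Horvat, Brennan, Salazar.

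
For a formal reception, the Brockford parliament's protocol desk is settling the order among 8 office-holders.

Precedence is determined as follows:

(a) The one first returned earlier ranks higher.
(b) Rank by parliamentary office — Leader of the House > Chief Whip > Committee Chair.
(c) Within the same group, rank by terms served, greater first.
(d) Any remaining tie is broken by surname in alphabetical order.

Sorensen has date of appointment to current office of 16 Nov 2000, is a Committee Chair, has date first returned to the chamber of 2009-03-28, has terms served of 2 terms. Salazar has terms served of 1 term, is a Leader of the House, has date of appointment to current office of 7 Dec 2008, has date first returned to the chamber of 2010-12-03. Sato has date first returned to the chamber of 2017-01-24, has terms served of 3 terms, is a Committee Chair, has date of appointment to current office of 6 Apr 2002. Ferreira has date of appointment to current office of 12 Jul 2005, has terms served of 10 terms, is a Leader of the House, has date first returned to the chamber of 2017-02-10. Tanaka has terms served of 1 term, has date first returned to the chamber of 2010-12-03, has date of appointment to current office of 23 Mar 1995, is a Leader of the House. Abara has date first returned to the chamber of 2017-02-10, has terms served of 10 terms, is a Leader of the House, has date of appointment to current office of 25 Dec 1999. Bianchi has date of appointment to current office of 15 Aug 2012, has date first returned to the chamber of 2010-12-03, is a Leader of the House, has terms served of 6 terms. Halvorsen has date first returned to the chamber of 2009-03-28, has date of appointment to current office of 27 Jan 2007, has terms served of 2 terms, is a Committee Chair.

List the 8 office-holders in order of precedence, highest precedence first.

Halvorsen, Sorensen, Bianchi, Salazar, Tanaka, Sato, Abara, Ferreira

By date first returned to the chamber (earlier first): Halvorsen and Sorensen (both 2009-03-28); then Bianchi, Salazar and Tanaka (each 2010-12-03); then Sato (2017-01-24); then Abara and Ferreira (both 2017-02-10).
Halvorsen and Sorensen are each Committee Chair, so the next rule applies.
Halvorsen and Sorensen both have terms served 2 terms, so the next rule applies.
Among Halvorsen and Sorensen, alphabetically by surname: Halvorsen before Sorensen.
Bianchi, Salazar and Tanaka are each Leader of the House, so the next rule applies.
Among Bianchi, Salazar and Tanaka, by terms served (higher first): Bianchi (6 terms) before Salazar and Tanaka (1 term).
Among Salazar and Tanaka, alphabetically by surname: Salazar before Tanaka.
Abara and Ferreira are each Leader of the House, so the next rule applies.
Abara and Ferreira both have terms served 10 terms, so the next rule applies.
Among Abara and Ferreira, alphabetically by surname: Abara before Ferreira.
Full order: Halvorsen, Sorensen, Bianchi, Salazar, Tanaka, Sato, Abara, Ferreira.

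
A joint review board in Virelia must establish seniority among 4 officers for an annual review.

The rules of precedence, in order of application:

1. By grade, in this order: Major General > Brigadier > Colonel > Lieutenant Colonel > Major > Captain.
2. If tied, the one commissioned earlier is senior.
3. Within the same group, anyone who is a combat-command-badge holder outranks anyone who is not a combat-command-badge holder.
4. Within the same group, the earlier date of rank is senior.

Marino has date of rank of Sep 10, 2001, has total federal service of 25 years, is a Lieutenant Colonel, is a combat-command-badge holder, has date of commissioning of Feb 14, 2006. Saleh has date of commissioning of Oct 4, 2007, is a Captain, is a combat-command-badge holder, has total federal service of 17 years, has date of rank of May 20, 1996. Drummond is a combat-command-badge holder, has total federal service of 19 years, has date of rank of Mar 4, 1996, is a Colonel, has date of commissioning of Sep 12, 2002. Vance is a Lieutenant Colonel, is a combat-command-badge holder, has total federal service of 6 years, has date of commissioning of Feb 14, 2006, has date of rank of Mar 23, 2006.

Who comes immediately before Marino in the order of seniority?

By grade: Drummond (Colonel); then Marino and Vance (Lieutenant Colonel); then Saleh (Captain).
Marino and Vance both have date of commissioning Feb 14, 2006, so the next rule applies.
Marino and Vance are each a combat-command-badge holder, so the next rule applies.
Among Marino and Vance, by date of rank (earlier first): Marino (Sep 10, 2001) before Vance (Mar 23, 2006).
Order: Drummond, Marino, Vance, Saleh.

Drummond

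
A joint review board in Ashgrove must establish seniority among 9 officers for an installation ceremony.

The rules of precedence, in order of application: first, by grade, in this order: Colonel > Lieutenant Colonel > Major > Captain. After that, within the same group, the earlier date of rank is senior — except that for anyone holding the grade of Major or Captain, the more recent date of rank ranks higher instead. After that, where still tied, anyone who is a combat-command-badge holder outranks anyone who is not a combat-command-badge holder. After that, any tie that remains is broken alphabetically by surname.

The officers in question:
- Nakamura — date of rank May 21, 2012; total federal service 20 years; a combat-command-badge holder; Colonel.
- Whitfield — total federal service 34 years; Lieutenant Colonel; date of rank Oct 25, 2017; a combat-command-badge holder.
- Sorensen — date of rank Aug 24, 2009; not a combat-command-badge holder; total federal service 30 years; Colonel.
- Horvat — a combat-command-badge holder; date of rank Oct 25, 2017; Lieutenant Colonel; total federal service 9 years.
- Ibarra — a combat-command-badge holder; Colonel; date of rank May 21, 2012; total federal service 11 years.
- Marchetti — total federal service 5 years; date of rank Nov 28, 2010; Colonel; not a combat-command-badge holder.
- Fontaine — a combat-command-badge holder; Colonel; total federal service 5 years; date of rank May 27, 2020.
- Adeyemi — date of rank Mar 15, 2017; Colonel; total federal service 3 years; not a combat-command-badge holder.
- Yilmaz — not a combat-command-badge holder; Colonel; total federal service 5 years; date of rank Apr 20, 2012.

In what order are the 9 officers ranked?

Sorensen, Marchetti, Yilmaz, Ibarra, Nakamura, Adeyemi, Fontaine, Horvat, Whitfield

By grade: Sorensen, Marchetti, Yilmaz, Ibarra, Nakamura, Adeyemi and Fontaine (Colonel); then Horvat and Whitfield (Lieutenant Colonel).
Among Sorensen, Marchetti, Yilmaz, Ibarra, Nakamura, Adeyemi and Fontaine, by date of rank (earlier first): Sorensen (Aug 24, 2009) before Marchetti (Nov 28, 2010) before Yilmaz (Apr 20, 2012) before Ibarra and Nakamura (May 21, 2012) before Adeyemi (Mar 15, 2017) before Fontaine (May 27, 2020).
Ibarra and Nakamura are each a combat-command-badge holder, so the next rule applies.
Among Ibarra and Nakamura, alphabetically by surname: Ibarra before Nakamura.
Horvat and Whitfield both have date of rank Oct 25, 2017, so the next rule applies.
Horvat and Whitfield are each a combat-command-badge holder, so the next rule applies.
Among Horvat and Whitfield, alphabetically by surname: Horvat before Whitfield.
Full order: Sorensen, Marchetti, Yilmaz, Ibarra, Nakamura, Adeyemi, Fontaine, Horvat, Whitfield.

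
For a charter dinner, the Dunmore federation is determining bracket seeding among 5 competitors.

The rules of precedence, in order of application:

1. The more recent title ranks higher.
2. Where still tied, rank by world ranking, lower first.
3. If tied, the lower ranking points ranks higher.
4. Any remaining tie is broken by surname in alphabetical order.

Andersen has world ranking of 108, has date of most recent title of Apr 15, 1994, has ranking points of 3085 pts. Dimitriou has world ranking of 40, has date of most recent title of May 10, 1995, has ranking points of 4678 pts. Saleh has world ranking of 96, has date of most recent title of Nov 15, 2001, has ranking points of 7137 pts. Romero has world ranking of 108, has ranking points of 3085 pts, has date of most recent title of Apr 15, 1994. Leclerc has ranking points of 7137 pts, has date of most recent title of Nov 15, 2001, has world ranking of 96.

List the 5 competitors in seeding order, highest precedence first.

Leclerc, Saleh, Dimitriou, Andersen, Romero

By date of most recent title (later first): Leclerc and Saleh (both Nov 15, 2001); then Dimitriou (May 10, 1995); then Andersen and Romero (both Apr 15, 1994).
Leclerc and Saleh both have world ranking 96, so the next rule applies.
Leclerc and Saleh both have ranking points 7137 pts, so the next rule applies.
Among Leclerc and Saleh, alphabetically by surname: Leclerc before Saleh.
Andersen and Romero both have world ranking 108, so the next rule applies.
Andersen and Romero both have ranking points 3085 pts, so the next rule applies.
Among Andersen and Romero, alphabetically by surname: Andersen before Romero.
Full order: Leclerc, Saleh, Dimitriou, Andersen, Romero.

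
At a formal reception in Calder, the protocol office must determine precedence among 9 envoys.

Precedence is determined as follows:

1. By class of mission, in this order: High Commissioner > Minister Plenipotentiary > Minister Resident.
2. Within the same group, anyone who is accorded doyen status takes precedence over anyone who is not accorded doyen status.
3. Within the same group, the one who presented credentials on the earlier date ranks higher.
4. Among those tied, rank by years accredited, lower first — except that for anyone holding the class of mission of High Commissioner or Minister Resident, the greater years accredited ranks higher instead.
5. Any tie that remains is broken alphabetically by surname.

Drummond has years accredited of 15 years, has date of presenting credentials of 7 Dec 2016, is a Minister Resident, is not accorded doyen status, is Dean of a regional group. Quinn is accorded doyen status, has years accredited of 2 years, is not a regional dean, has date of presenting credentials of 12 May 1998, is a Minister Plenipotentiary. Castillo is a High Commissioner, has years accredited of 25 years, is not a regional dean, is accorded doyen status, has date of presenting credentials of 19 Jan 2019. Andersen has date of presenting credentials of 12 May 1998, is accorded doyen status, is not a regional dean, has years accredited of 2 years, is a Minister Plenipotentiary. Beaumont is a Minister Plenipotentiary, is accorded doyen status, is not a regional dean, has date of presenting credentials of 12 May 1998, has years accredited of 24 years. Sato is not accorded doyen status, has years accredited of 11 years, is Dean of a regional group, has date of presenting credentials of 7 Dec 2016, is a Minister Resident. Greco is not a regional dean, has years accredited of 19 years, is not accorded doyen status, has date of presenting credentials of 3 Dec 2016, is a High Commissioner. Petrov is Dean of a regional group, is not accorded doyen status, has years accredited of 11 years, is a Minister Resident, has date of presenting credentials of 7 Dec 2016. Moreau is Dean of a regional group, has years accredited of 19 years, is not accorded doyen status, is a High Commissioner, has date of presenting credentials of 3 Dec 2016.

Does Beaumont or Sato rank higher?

Beaumont

By class of mission: Castillo, Greco and Moreau (High Commissioner); then Andersen, Quinn and Beaumont (Minister Plenipotentiary); then Drummond, Petrov and Sato (Minister Resident).
Among Castillo, Greco and Moreau, accorded doyen status before not accorded doyen status: Castillo (accorded doyen status) before Greco and Moreau (not accorded doyen status).
Greco and Moreau both have date of presenting credentials 3 Dec 2016, so the next rule applies.
Greco and Moreau both have years accredited 19 years, so the next rule applies.
Among Greco and Moreau, alphabetically by surname: Greco before Moreau.
Andersen, Quinn and Beaumont are each accorded doyen status, so the next rule applies.
Andersen, Quinn and Beaumont all have date of presenting credentials 12 May 1998, so the next rule applies.
Among Andersen, Quinn and Beaumont, by years accredited (lower first): Andersen and Quinn (2 years) before Beaumont (24 years).
Among Andersen and Quinn, alphabetically by surname: Andersen before Quinn.
Drummond, Petrov and Sato are each not accorded doyen status, so the next rule applies.
Drummond, Petrov and Sato all have date of presenting credentials 7 Dec 2016, so the next rule applies.
Among Drummond, Petrov and Sato, by years accredited (higher first) (reversed rule for this group): Drummond (15 years) before Petrov and Sato (11 years).
Among Petrov and Sato, alphabetically by surname: Petrov before Sato.
So Beaumont takes precedence.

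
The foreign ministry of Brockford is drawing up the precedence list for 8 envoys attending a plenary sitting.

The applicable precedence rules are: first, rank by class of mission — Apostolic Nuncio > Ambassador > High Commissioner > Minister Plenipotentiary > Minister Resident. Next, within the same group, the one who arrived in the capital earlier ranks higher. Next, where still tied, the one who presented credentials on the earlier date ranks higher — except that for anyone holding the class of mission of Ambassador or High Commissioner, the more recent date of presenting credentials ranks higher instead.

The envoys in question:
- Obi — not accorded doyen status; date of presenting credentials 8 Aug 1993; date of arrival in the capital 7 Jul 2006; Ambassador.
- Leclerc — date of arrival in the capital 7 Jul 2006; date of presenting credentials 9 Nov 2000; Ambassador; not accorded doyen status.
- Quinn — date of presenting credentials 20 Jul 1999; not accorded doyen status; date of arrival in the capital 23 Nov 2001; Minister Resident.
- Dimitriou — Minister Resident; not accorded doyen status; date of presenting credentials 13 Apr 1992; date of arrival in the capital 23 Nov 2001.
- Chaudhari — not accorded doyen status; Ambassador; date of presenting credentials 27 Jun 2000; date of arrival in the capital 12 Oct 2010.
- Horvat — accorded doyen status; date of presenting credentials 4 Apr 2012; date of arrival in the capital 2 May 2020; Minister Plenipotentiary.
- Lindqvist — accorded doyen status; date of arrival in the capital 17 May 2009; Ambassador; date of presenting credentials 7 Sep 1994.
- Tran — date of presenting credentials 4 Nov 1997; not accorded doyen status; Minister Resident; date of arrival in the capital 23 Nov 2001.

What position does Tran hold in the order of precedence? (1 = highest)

7

By class of mission: Leclerc, Obi, Lindqvist and Chaudhari (Ambassador); then Horvat (Minister Plenipotentiary); then Dimitriou, Tran and Quinn (Minister Resident).
Among Leclerc, Obi, Lindqvist and Chaudhari, by date of arrival in the capital (earlier first): Leclerc and Obi (7 Jul 2006) before Lindqvist (17 May 2009) before Chaudhari (12 Oct 2010).
Among Leclerc and Obi, by date of presenting credentials (later first) (reversed rule for this group): Leclerc (9 Nov 2000) before Obi (8 Aug 1993).
Dimitriou, Tran and Quinn all have date of arrival in the capital 23 Nov 2001, so the next rule applies.
Among Dimitriou, Tran and Quinn, by date of presenting credentials (earlier first): Dimitriou (13 Apr 1992) before Tran (4 Nov 1997) before Quinn (20 Jul 1999).
Order: Leclerc, Obi, Lindqvist, Chaudhari, Horvat, Dimitriou, Tran, Quinn. So position 7.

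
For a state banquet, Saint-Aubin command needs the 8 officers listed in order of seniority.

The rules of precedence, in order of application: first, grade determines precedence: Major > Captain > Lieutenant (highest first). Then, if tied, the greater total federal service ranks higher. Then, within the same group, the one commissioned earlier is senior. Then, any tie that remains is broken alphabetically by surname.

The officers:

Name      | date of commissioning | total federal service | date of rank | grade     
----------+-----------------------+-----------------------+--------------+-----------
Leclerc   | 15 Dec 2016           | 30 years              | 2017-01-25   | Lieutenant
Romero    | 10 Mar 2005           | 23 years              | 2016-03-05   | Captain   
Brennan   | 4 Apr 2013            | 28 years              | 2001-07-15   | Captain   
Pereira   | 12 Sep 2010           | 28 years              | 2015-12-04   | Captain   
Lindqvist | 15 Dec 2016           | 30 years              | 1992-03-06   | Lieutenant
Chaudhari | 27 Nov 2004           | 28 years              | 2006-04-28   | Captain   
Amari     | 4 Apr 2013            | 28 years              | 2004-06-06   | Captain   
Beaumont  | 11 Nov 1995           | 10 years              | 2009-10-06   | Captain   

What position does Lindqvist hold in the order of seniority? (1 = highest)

8

By grade: Chaudhari, Pereira, Amari, Brennan, Romero and Beaumont (Captain); then Leclerc and Lindqvist (Lieutenant).
Among Chaudhari, Pereira, Amari, Brennan, Romero and Beaumont, by total federal service (higher first): Chaudhari, Pereira, Amari and Brennan (28 years) before Romero (23 years) before Beaumont (10 years).
Among Chaudhari, Pereira, Amari and Brennan, by date of commissioning (earlier first): Chaudhari (27 Nov 2004) before Pereira (12 Sep 2010) before Amari and Brennan (4 Apr 2013).
Among Amari and Brennan, alphabetically by surname: Amari before Brennan.
Leclerc and Lindqvist both have total federal service 30 years, so the next rule applies.
Leclerc and Lindqvist both have date of commissioning 15 Dec 2016, so the next rule applies.
Among Leclerc and Lindqvist, alphabetically by surname: Leclerc before Lindqvist.
Order: Chaudhari, Pereira, Amari, Brennan, Romero, Beaumont, Leclerc, Lindqvist. So position 8.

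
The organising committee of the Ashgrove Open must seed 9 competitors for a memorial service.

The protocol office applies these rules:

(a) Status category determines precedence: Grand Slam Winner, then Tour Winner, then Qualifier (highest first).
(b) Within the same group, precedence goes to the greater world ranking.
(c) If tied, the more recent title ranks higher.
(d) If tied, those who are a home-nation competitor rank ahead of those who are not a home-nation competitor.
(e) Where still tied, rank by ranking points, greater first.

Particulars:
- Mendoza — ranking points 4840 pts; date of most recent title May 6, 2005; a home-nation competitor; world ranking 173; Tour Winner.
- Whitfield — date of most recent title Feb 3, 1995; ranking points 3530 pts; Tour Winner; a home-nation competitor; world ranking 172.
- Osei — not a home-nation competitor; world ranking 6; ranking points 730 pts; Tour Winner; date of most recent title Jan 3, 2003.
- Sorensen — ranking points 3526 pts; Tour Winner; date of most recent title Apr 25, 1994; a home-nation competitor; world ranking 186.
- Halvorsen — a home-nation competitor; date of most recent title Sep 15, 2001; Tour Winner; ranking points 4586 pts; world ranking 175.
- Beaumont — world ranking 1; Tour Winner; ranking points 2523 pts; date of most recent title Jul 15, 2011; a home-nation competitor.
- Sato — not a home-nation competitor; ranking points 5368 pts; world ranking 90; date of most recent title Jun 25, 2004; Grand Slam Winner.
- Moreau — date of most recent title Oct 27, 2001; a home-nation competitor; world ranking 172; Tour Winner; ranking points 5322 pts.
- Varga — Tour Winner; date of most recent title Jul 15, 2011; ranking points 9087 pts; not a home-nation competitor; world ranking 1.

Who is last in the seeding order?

By status category: Sato (Grand Slam Winner); then Sorensen, Halvorsen, Mendoza, Moreau, Whitfield, Osei, Beaumont and Varga (Tour Winner).
Among Sorensen, Halvorsen, Mendoza, Moreau, Whitfield, Osei, Beaumont and Varga, by world ranking (higher first): Sorensen (186) before Halvorsen (175) before Mendoza (173) before Moreau and Whitfield (172) before Osei (6) before Beaumont and Varga (1).
Among Moreau and Whitfield, by date of most recent title (later first): Moreau (Oct 27, 2001) before Whitfield (Feb 3, 1995).
Beaumont and Varga both have date of most recent title Jul 15, 2011, so the next rule applies.
Among Beaumont and Varga, a home-nation competitor before not a home-nation competitor: Beaumont (a home-nation competitor) before Varga (not a home-nation competitor).
Order: Sato, Sorensen, Halvorsen, Mendoza, Moreau, Whitfield, Osei, Beaumont, Varga.

Varga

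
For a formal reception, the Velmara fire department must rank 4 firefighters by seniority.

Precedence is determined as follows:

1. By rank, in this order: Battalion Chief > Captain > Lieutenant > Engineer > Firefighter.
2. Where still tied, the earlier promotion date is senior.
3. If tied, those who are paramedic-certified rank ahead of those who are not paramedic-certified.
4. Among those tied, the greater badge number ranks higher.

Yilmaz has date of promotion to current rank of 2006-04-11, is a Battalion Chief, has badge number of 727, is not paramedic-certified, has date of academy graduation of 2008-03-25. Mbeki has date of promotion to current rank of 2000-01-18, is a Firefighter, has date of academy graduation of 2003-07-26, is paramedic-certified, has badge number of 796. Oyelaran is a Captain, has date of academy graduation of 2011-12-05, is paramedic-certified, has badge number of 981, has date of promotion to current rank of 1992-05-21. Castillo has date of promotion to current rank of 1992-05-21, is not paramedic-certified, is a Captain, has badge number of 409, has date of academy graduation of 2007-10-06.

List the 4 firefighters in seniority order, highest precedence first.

Yilmaz, Oyelaran, Castillo, Mbeki

By rank: Yilmaz (Battalion Chief); then Oyelaran and Castillo (Captain); then Mbeki (Firefighter).
Oyelaran and Castillo both have date of promotion to current rank 1992-05-21, so the next rule applies.
Among Oyelaran and Castillo, paramedic-certified before not paramedic-certified: Oyelaran (paramedic-certified) before Castillo (not paramedic-certified).
Full order: Yilmaz, Oyelaran, Castillo, Mbeki.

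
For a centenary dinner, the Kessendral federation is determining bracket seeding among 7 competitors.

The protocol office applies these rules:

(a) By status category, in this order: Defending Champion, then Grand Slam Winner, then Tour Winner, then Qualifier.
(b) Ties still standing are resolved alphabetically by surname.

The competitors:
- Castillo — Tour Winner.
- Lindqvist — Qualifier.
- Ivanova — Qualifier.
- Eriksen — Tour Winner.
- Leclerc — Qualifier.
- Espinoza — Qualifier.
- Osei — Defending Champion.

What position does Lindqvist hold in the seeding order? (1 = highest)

7

By status category: Osei (Defending Champion); then Castillo and Eriksen (Tour Winner); then Espinoza, Ivanova, Leclerc and Lindqvist (Qualifier).
Among Castillo and Eriksen, alphabetically by surname: Castillo before Eriksen.
Among Espinoza, Ivanova, Leclerc and Lindqvist, alphabetically by surname: Espinoza before Ivanova before Leclerc before Lindqvist.
Order: Osei, Castillo, Eriksen, Espinoza, Ivanova, Leclerc, Lindqvist. So position 7.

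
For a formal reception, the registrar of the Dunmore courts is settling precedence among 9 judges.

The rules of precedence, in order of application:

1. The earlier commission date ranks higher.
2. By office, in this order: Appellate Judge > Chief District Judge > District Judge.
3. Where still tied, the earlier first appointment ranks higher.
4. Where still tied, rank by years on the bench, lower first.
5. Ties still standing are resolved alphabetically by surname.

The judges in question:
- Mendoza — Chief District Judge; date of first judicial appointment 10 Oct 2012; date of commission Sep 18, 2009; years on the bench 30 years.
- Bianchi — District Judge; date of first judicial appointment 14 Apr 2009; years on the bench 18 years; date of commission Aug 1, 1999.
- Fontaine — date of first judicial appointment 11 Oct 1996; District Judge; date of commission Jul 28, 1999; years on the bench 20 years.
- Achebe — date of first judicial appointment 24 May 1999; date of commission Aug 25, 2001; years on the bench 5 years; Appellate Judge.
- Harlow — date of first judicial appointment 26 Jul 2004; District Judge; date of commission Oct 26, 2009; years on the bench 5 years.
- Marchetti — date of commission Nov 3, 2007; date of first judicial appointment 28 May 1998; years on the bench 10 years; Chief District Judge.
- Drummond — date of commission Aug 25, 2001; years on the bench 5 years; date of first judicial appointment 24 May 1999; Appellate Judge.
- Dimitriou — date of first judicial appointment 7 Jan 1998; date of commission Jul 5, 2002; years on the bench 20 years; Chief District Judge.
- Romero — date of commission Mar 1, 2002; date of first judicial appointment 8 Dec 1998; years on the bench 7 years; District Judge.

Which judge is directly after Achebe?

Drummond

By date of commission (earlier first): Fontaine (Jul 28, 1999); then Bianchi (Aug 1, 1999); then Achebe and Drummond (both Aug 25, 2001); then Romero (Mar 1, 2002); then Dimitriou (Jul 5, 2002); then Marchetti (Nov 3, 2007); then Mendoza (Sep 18, 2009); then Harlow (Oct 26, 2009).
Achebe and Drummond are each Appellate Judge, so the next rule applies.
Achebe and Drummond both have date of first judicial appointment 24 May 1999, so the next rule applies.
Achebe and Drummond both have years on the bench 5 years, so the next rule applies.
Among Achebe and Drummond, alphabetically by surname: Achebe before Drummond.
Order: Fontaine, Bianchi, Achebe, Drummond, Romero, Dimitriou, Marchetti, Mendoza, Harlow.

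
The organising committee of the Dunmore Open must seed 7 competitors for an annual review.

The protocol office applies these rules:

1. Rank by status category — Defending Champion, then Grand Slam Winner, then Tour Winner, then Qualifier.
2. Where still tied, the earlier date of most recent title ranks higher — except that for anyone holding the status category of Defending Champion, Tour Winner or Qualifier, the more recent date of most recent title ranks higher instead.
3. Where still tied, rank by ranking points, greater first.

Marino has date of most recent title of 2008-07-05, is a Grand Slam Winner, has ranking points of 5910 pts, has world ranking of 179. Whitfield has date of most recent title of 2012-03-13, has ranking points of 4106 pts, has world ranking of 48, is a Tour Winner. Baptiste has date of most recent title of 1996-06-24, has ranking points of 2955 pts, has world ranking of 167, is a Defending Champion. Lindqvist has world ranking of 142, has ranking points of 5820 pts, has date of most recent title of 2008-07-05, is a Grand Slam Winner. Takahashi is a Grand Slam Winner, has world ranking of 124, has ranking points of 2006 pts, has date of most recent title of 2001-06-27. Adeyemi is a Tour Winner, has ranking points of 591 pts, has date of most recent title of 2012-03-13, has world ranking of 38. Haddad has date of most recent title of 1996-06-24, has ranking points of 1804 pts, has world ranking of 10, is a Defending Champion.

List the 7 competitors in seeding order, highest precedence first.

Baptiste, Haddad, Takahashi, Marino, Lindqvist, Whitfield, Adeyemi

By status category: Baptiste and Haddad (Defending Champion); then Takahashi, Marino and Lindqvist (Grand Slam Winner); then Whitfield and Adeyemi (Tour Winner).
Baptiste and Haddad both have date of most recent title 1996-06-24, so the next rule applies.
Among Baptiste and Haddad, by ranking points (higher first): Baptiste (2955 pts) before Haddad (1804 pts).
Among Takahashi, Marino and Lindqvist, by date of most recent title (earlier first): Takahashi (2001-06-27) before Marino and Lindqvist (2008-07-05).
Among Marino and Lindqvist, by ranking points (higher first): Marino (5910 pts) before Lindqvist (5820 pts).
Whitfield and Adeyemi both have date of most recent title 2012-03-13, so the next rule applies.
Among Whitfield and Adeyemi, by ranking points (higher first): Whitfield (4106 pts) before Adeyemi (591 pts).
Full order: Baptiste, Haddad, Takahashi, Marino, Lindqvist, Whitfield, Adeyemi.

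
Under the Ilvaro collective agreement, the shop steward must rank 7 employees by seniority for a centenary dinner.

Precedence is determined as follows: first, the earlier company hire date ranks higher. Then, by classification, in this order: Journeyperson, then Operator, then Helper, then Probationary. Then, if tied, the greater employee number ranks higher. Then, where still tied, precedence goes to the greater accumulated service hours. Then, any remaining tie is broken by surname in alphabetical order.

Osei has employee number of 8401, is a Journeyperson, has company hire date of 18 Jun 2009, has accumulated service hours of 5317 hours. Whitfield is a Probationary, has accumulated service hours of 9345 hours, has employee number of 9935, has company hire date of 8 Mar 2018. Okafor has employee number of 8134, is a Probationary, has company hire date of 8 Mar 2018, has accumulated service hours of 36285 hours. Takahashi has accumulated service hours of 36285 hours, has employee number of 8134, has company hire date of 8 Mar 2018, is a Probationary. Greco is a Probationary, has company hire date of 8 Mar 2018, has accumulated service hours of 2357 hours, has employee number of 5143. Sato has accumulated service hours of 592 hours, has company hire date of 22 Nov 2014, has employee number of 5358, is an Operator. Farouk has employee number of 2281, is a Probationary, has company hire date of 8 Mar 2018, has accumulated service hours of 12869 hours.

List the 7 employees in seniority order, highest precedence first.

By company hire date (earlier first): Osei (18 Jun 2009); then Sato (22 Nov 2014); then Whitfield, Okafor, Takahashi, Greco and Farouk (each 8 Mar 2018).
Whitfield, Okafor, Takahashi, Greco and Farouk are each Probationary, so the next rule applies.
Among Whitfield, Okafor, Takahashi, Greco and Farouk, by employee number (higher first): Whitfield (9935) before Okafor and Takahashi (8134) before Greco (5143) before Farouk (2281).
Okafor and Takahashi both have accumulated service hours 36285 hours, so the next rule applies.
Among Okafor and Takahashi, alphabetically by surname: Okafor before Takahashi.
Full order: Osei, Sato, Whitfield, Okafor, Takahashi, Greco, Farouk.

Osei, Sato, Whitfield, Okafor, Takahashi, Greco, Farouk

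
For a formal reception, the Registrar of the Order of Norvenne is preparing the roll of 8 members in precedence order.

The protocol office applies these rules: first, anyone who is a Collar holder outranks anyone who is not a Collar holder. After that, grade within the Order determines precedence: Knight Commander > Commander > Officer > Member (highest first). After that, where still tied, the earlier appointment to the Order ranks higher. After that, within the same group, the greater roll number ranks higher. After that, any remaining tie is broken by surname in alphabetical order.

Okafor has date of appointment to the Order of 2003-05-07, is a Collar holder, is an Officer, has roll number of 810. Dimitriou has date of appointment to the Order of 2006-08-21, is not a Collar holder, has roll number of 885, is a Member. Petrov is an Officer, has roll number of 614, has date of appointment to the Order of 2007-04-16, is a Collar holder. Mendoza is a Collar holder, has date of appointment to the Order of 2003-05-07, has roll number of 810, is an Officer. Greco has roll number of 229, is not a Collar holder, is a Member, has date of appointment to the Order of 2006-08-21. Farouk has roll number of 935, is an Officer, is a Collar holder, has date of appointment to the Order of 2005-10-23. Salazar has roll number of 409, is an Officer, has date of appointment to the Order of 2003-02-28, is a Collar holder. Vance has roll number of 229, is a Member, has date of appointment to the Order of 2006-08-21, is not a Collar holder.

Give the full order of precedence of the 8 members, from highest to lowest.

By the first rule: Salazar, Mendoza, Okafor, Farouk and Petrov (each a Collar holder); then Dimitriou, Greco and Vance (each not a Collar holder).
Salazar, Mendoza, Okafor, Farouk and Petrov are each Officer, so the next rule applies.
Among Salazar, Mendoza, Okafor, Farouk and Petrov, by date of appointment to the Order (earlier first): Salazar (2003-02-28) before Mendoza and Okafor (2003-05-07) before Farouk (2005-10-23) before Petrov (2007-04-16).
Mendoza and Okafor both have roll number 810, so the next rule applies.
Among Mendoza and Okafor, alphabetically by surname: Mendoza before Okafor.
Dimitriou, Greco and Vance are each Member, so the next rule applies.
Dimitriou, Greco and Vance all have date of appointment to the Order 2006-08-21, so the next rule applies.
Among Dimitriou, Greco and Vance, by roll number (higher first): Dimitriou (885) before Greco and Vance (229).
Among Greco and Vance, alphabetically by surname: Greco before Vance.
Full order: Salazar, Mendoza, Okafor, Farouk, Petrov, Dimitriou, Greco, Vance.

Salazar, Mendoza, Okafor, Farouk, Petrov, Dimitriou, Greco, Vance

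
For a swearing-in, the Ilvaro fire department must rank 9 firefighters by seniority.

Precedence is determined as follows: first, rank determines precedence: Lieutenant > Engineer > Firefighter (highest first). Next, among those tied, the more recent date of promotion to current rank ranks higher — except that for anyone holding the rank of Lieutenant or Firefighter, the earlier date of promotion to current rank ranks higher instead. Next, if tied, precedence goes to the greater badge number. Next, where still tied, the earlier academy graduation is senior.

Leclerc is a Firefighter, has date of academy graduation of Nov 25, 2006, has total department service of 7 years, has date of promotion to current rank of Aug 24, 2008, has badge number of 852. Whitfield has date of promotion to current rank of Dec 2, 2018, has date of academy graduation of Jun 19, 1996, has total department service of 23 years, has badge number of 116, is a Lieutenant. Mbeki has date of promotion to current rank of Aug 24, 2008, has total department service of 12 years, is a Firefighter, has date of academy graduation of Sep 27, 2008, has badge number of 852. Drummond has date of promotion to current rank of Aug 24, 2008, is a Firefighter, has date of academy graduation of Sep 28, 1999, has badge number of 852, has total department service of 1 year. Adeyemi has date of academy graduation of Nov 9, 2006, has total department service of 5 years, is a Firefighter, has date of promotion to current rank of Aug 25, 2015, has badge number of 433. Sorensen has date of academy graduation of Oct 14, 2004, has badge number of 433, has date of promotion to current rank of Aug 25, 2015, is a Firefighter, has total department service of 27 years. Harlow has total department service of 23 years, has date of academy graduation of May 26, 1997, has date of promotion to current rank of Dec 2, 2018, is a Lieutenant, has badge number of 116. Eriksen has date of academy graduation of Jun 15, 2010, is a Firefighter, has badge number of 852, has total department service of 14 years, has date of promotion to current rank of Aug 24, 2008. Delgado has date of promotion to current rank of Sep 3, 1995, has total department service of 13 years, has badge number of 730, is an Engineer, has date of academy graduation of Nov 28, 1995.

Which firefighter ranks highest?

By rank: Whitfield and Harlow (Lieutenant); then Delgado (Engineer); then Drummond, Leclerc, Mbeki, Eriksen, Sorensen and Adeyemi (Firefighter).
Whitfield and Harlow both have date of promotion to current rank Dec 2, 2018, so the next rule applies.
Whitfield and Harlow both have badge number 116, so the next rule applies.
Among Whitfield and Harlow, by date of academy graduation (earlier first): Whitfield (Jun 19, 1996) before Harlow (May 26, 1997).
Among Drummond, Leclerc, Mbeki, Eriksen, Sorensen and Adeyemi, by date of promotion to current rank (earlier first) (reversed rule for this group): Drummond, Leclerc, Mbeki and Eriksen (Aug 24, 2008) before Sorensen and Adeyemi (Aug 25, 2015).
Drummond, Leclerc, Mbeki and Eriksen all have badge number 852, so the next rule applies.
Among Drummond, Leclerc, Mbeki and Eriksen, by date of academy graduation (earlier first): Drummond (Sep 28, 1999) before Leclerc (Nov 25, 2006) before Mbeki (Sep 27, 2008) before Eriksen (Jun 15, 2010).
Sorensen and Adeyemi both have badge number 433, so the next rule applies.
Among Sorensen and Adeyemi, by date of academy graduation (earlier first): Sorensen (Oct 14, 2004) before Adeyemi (Nov 9, 2006).
Order: Whitfield, Harlow, Delgado, Drummond, Leclerc, Mbeki, Eriksen, Sorensen, Adeyemi.

Whitfield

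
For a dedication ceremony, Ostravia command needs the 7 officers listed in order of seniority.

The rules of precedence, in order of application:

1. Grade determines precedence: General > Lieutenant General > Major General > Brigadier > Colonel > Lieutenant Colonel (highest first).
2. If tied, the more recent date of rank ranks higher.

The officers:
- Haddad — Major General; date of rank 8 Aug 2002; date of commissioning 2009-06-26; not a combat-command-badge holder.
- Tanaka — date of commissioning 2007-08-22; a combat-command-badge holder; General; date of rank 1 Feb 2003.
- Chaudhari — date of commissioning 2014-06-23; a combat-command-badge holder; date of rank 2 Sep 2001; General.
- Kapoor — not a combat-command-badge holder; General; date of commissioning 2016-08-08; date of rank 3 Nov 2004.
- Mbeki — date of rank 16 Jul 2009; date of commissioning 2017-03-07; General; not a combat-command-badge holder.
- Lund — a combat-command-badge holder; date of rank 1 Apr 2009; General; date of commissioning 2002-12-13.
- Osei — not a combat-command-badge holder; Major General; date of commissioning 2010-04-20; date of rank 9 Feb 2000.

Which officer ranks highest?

Mbeki

By grade: Mbeki, Lund, Kapoor, Tanaka and Chaudhari (General); then Haddad and Osei (Major General).
Among Mbeki, Lund, Kapoor, Tanaka and Chaudhari, by date of rank (later first): Mbeki (16 Jul 2009) before Lund (1 Apr 2009) before Kapoor (3 Nov 2004) before Tanaka (1 Feb 2003) before Chaudhari (2 Sep 2001).
Among Haddad and Osei, by date of rank (later first): Haddad (8 Aug 2002) before Osei (9 Feb 2000).
Order: Mbeki, Lund, Kapoor, Tanaka, Chaudhari, Haddad, Osei.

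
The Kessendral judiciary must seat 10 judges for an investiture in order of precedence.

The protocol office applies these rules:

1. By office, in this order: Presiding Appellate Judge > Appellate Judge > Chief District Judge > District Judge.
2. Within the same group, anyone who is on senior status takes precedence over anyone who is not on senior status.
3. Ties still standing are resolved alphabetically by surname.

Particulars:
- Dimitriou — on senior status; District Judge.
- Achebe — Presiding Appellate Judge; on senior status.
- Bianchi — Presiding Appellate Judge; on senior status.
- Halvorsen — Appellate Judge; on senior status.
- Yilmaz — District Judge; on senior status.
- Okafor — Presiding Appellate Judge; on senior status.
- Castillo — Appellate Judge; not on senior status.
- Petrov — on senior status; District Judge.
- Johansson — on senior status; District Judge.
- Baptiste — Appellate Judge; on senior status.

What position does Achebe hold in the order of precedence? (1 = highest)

By office: Achebe, Bianchi and Okafor (Presiding Appellate Judge); then Baptiste, Halvorsen and Castillo (Appellate Judge); then Dimitriou, Johansson, Petrov and Yilmaz (District Judge).
Achebe, Bianchi and Okafor are each on senior status, so the next rule applies.
Among Achebe, Bianchi and Okafor, alphabetically by surname: Achebe before Bianchi before Okafor.
Among Baptiste, Halvorsen and Castillo, on senior status before not on senior status: Baptiste and Halvorsen (on senior status) before Castillo (not on senior status).
Among Baptiste and Halvorsen, alphabetically by surname: Baptiste before Halvorsen.
Dimitriou, Johansson, Petrov and Yilmaz are each on senior status, so the next rule applies.
Among Dimitriou, Johansson, Petrov and Yilmaz, alphabetically by surname: Dimitriou before Johansson before Petrov before Yilmaz.
Order: Achebe, Bianchi, Okafor, Baptiste, Halvorsen, Castillo, Dimitriou, Johansson, Petrov, Yilmaz. So position 1.

1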